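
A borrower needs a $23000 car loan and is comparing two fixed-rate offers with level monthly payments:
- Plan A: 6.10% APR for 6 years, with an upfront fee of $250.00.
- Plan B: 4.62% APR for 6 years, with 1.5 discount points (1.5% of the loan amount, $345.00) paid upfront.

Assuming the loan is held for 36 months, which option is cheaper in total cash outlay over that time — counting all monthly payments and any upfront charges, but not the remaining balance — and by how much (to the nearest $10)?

Plan A: monthly rate = 6.1%/12 = 0.0050833; payment = 23,000 × 0.0050833 / (1 − (1+0.0050833)^−72) = $382.26.
Plan B: monthly rate = 4.62%/12 = 0.0038500; payment = 23,000 × 0.0038500 / (1 − (1+0.0038500)^−72) = $366.37.
Over 36 months: Plan A costs 36 × $382.26 + $250.00 = $14,011.36; Plan B costs 36 × $366.37 + $345.00 = $13,534.32.
Plan B is cheaper by $14,011.36 − $13,534.32 = $477.04.

Plan B by $480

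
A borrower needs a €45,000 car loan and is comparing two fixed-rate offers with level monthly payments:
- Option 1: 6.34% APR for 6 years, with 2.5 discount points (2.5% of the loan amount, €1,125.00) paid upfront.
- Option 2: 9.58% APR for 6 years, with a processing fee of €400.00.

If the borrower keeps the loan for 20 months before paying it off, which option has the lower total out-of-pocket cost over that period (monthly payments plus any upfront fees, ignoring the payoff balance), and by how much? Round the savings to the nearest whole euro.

Option 1 by €698

Option 1: at 6.34% the monthly rate is 0.0052833, so the payment is 45,000 × 0.0052833 / (1 − 1.0052833^−72) = €753.02.
Option 2: at 9.58% the monthly rate is 0.0079833, so the payment is 45,000 × 0.0079833 / (1 − 1.0079833^−72) = €824.16.
Over 20 months: Option 1 costs 20 × €753.02 + €1,125.00 = €16,185.40; Option 2 costs 20 × €824.16 + €400.00 = €16,883.20.
Option 1 is cheaper by €16,883.20 − €16,185.40 = €697.80.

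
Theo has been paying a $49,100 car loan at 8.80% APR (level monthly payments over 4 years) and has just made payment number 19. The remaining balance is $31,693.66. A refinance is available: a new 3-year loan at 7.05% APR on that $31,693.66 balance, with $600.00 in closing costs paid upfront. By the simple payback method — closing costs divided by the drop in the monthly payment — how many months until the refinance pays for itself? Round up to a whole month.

3 months

Current payment = 49,100 × 8.8%/12 / (1 − (1+0.0073333)^−48) = $1,217.20.
Refinanced payment = 31,693.66 × 0.0058750 / (1 − (1+0.0058750)^−36) = $979.33.
Monthly savings = $1,217.20 − $979.33 = $237.87.
Break-even = $600.00 / $237.87 = 2.52 → 3 months.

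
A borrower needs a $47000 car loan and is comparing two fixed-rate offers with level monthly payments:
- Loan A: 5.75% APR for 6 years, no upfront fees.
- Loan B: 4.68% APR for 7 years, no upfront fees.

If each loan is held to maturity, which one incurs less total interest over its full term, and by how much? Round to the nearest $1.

Loan B by $475

Loan A: at 5.75% the monthly rate is 0.0047917, so the payment is 47,000 × 0.0047917 / (1 − 1.0047917^−72) = $773.39.
Total interest on Loan A = 72 × $773.39 − $47,000 = $8,684.08.
Loan B: monthly rate = 4.68%/12 = 0.0039000; payment = 47,000 × 0.0039000 / (1 − (1+0.0039000)^−84) = $657.25.
Total interest on Loan B = 84 × $657.25 − $47,000 = $8,209.00.
Loan B is lower by $475.08.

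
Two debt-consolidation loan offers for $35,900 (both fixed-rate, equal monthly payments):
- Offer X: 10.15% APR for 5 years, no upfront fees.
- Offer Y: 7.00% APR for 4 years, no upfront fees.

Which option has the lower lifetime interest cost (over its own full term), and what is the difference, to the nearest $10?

Offer Y by $4,660

Offer X: at 10.15% the monthly rate is 0.0084583, so the payment is 35,900 × 0.0084583 / (1 − 1.0084583^−60) = $765.42.
Total interest on Offer X = 60 × $765.42 − $35,900 = $10,025.20.
Offer Y: at 7.00% the monthly rate is 0.0058333, so the payment is 35,900 × 0.0058333 / (1 − 1.0058333^−48) = $859.67.
Total interest on Offer Y = 48 × $859.67 − $35,900 = $5,364.16.
Offer Y is lower by $4,661.04.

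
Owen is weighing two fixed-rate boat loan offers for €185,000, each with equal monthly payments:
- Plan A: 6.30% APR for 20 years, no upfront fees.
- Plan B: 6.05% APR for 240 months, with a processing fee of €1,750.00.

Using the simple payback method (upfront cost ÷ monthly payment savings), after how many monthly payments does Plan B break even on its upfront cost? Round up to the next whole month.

66 months

Plan A: monthly rate = 6.3%/12 = 0.0052500; payment = 185,000 × 0.0052500 / (1 − (1+0.0052500)^−240) = €1,357.61.
Plan B: at 6.05% the monthly rate is 0.0050417, so the payment is 185,000 × 0.0050417 / (1 − 1.0050417^−240) = €1,330.74.
Monthly savings = €1,357.61 − €1,330.74 = €26.87.
Break-even = €1,750.00 / €26.87 = 65.13 → 66 months.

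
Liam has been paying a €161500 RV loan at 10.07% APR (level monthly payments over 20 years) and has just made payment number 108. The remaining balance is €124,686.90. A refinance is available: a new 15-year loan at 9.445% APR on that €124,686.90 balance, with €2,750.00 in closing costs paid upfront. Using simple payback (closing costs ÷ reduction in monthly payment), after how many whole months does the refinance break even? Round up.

11 months

Current payment = 161,500 × 10.07%/12 / (1 − (1+0.0083917)^−240) = €1,566.01.
Refinanced payment = 124,686.90 × 0.0078708 / (1 − (1+0.0078708)^−180) = €1,297.88.
Monthly savings = €1,566.01 − €1,297.88 = €268.13.
Break-even = €2,750.00 / €268.13 = 10.26 → 11 months.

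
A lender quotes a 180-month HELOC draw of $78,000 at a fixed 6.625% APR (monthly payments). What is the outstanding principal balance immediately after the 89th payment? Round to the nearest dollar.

$48,884

With monthly rate i = 6.625%/12 = 0.0055208, the balance after k of n payments is P · [(1+i)^n − (1+i)^k] / [(1+i)^n − 1].
(1+0.0055208)^180 = 2.69397256 and (1+0.0055208)^89 = 1.63232078, so the balance is 78,000 × (2.69397256 − 1.63232078) / (2.69397256 − 1) = $48,884.40.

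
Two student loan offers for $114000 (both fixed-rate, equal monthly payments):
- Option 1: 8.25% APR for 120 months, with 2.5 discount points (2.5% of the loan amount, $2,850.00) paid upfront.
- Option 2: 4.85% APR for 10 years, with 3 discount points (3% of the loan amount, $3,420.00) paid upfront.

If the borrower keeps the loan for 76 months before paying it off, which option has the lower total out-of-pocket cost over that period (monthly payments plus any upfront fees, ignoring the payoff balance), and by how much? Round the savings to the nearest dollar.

Option 1: monthly rate = 8.25%/12 = 0.0068750; payment = 114,000 × 0.0068750 / (1 − (1+0.0068750)^−120) = $1,398.24.
Option 2: monthly rate = 4.85%/12 = 0.0040417; payment = 114,000 × 0.0040417 / (1 − (1+0.0040417)^−120) = $1,200.81.
Over 76 months: Option 1 costs 76 × $1,398.24 + $2,850.00 = $109,116.24; Option 2 costs 76 × $1,200.81 + $3,420.00 = $94,681.56.
Option 2 is cheaper by $109,116.24 − $94,681.56 = $14,434.68.

Option 2 by $14,435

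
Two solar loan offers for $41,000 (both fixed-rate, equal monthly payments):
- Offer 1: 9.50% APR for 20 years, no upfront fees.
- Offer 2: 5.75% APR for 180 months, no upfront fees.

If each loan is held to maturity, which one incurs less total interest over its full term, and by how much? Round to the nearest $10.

Offer 1: monthly rate = 9.5%/12 = 0.0079167; payment = 41,000 × 0.0079167 / (1 − (1+0.0079167)^−240) = $382.17.
Total interest on Offer 1 = 240 × $382.17 − $41,000 = $50,720.80.
Offer 2: monthly rate = 5.75%/12 = 0.0047917; payment = 41,000 × 0.0047917 / (1 − (1+0.0047917)^−180) = $340.47.
Total interest on Offer 2 = 180 × $340.47 − $41,000 = $20,284.60.
Offer 2 is lower by $30,436.20.

Offer 2 by $30,440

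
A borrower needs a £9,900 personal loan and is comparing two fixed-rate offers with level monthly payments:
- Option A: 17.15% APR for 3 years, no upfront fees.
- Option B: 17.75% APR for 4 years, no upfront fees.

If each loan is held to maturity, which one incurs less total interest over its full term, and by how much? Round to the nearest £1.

Option A: monthly rate = 17.15%/12 = 0.0142917; payment = 9,900 × 0.0142917 / (1 − (1+0.0142917)^−36) = £353.70.
Total interest on Option A = 36 × £353.70 − £9,900 = £2,833.20.
Option B: at 17.75% the monthly rate is 0.0147917, so the payment is 9,900 × 0.0147917 / (1 − 1.0147917^−48) = £289.52.
Total interest on Option B = 48 × £289.52 − £9,900 = £3,996.96.
Option A is lower by £1,163.76.

Option A by £1,164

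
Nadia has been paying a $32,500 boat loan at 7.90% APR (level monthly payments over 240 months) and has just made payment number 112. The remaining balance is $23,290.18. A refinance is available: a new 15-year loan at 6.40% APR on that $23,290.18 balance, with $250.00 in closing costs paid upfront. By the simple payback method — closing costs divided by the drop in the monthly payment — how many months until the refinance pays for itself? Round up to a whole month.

4 months

Current payment = 32,500 × 7.9%/12 / (1 − (1+0.0065833)^−240) = $269.82.
Refinanced payment = 23,290.18 × 0.0053333 / (1 − (1+0.0053333)^−180) = $201.60.
Monthly savings = $269.82 − $201.60 = $68.22.
Break-even = $250.00 / $68.22 = 3.66 → 4 months.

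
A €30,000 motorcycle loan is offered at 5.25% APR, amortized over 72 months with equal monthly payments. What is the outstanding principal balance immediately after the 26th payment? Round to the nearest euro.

€20,237

With monthly rate i = 5.25%/12 = 0.0043750, the balance after k of n payments is P · [(1+i)^n − (1+i)^k] / [(1+i)^n − 1].
(1+0.0043750)^72 = 1.36931818 and (1+0.0043750)^26 = 1.12019401, so the balance is 30,000 × (1.36931818 − 1.12019401) / (1.36931818 − 1) = €20,236.55.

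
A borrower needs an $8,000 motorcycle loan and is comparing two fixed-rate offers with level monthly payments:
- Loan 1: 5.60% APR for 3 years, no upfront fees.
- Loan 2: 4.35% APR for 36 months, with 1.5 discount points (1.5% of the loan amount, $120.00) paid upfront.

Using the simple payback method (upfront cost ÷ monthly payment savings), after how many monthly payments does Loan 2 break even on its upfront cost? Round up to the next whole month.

27 months

Loan 1: monthly rate = 5.6%/12 = 0.0046667; payment = 8,000 × 0.0046667 / (1 − (1+0.0046667)^−36) = $241.93.
Loan 2: at 4.35% the monthly rate is 0.0036250, so the payment is 8,000 × 0.0036250 / (1 − 1.0036250^−36) = $237.44.
Monthly savings = $241.93 − $237.44 = $4.49.
Break-even = $120.00 / $4.49 = 26.73 → 27 months.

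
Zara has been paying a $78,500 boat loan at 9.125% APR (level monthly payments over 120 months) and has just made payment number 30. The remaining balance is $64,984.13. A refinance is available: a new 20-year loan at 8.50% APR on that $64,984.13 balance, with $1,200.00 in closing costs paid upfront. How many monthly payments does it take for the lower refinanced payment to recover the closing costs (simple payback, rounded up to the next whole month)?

Current payment = 78,500 × 9.125%/12 / (1 − (1+0.0076042)^−120) = $999.72.
Refinanced payment = 64,984.13 × 0.0070833 / (1 − (1+0.0070833)^−240) = $563.95.
Monthly savings = $999.72 − $563.95 = $435.77.
Break-even = $1,200.00 / $435.77 = 2.75 → 3 months.

3 months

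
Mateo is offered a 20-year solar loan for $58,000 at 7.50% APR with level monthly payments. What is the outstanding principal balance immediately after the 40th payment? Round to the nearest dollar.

$53,257

With monthly rate i = 7.5%/12 = 0.0062500, the balance after k of n payments is P · [(1+i)^n − (1+i)^k] / [(1+i)^n − 1].
(1+0.0062500)^240 = 4.46081703 and (1+0.0062500)^40 = 1.28302682, so the balance is 58,000 × (4.46081703 − 1.28302682) / (4.46081703 − 1) = $53,256.74.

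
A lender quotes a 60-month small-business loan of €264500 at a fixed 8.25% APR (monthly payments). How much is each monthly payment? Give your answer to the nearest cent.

At 8.25% the monthly rate is 0.0068750, so the payment is 264,500 × 0.0068750 / (1 − 1.0068750^−60) = €5,394.81.

€5,394.81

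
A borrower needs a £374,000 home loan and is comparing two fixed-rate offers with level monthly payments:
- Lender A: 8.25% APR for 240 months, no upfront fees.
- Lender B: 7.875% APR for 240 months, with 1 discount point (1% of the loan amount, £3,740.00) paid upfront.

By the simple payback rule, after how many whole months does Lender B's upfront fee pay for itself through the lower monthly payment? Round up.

Lender A: at 8.25% the monthly rate is 0.0068750, so the payment is 374,000 × 0.0068750 / (1 − 1.0068750^−240) = £3,186.73.
Lender B: monthly rate = 7.875%/12 = 0.0065625; payment = 374,000 × 0.0065625 / (1 − (1+0.0065625)^−240) = £3,099.25.
Monthly savings = £3,186.73 − £3,099.25 = £87.48.
Break-even = £3,740.00 / £87.48 = 42.75 → 43 months.

43 months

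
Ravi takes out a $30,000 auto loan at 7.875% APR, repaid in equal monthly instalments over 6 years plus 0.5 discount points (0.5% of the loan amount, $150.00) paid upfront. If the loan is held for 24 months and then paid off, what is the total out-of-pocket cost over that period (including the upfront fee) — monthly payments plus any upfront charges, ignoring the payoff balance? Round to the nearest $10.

At 7.875% the monthly rate is 0.0065625, so the payment is 30,000 × 0.0065625 / (1 − 1.0065625^−72) = $524.17.
Total outlay = 24 × $524.17 + $150.00 = $12,730.08.

$12,730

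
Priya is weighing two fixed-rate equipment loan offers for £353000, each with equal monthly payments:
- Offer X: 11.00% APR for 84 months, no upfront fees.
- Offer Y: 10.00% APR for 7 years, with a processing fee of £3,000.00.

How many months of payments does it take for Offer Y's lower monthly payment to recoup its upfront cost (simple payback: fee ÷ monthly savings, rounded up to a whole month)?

17 months

Offer X: at 11.00% the monthly rate is 0.0091667, so the payment is 353,000 × 0.0091667 / (1 − 1.0091667^−84) = £6,044.22.
Offer Y: monthly rate = 10%/12 = 0.0083333; payment = 353,000 × 0.0083333 / (1 − (1+0.0083333)^−84) = £5,860.22.
Monthly savings = £6,044.22 − £5,860.22 = £184.00.
Break-even = £3,000.00 / £184.00 = 16.30 → 17 months.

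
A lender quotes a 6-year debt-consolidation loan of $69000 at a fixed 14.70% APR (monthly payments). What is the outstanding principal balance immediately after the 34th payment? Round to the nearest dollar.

$43,776

With monthly rate i = 14.7%/12 = 0.0122500, the balance after k of n payments is P · [(1+i)^n − (1+i)^k] / [(1+i)^n − 1].
(1+0.0122500)^72 = 2.40281620 and (1+0.0122500)^34 = 1.51281111, so the balance is 69,000 × (2.40281620 − 1.51281111) / (2.40281620 − 1) = $43,776.48.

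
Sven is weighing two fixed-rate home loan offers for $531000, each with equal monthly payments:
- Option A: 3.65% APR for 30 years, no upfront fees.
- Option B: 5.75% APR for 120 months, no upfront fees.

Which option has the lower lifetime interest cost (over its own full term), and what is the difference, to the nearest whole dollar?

Option B by $175,030

Option A: at 3.65% the monthly rate is 0.0030417, so the payment is 531,000 × 0.0030417 / (1 − 1.0030417^−360) = $2,429.11.
Total interest on Option A = 360 × $2,429.11 − $531,000 = $343,479.60.
Option B: at 5.75% the monthly rate is 0.0047917, so the payment is 531,000 × 0.0047917 / (1 − 1.0047917^−120) = $5,828.75.
Total interest on Option B = 120 × $5,828.75 − $531,000 = $168,450.00.
Option B is lower by $175,029.60.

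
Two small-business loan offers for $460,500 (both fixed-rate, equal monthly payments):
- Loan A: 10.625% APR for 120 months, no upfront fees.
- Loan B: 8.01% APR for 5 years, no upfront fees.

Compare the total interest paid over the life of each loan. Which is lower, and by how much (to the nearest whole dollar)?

Loan B by $189,155

Loan A: at 10.625% the monthly rate is 0.0088542, so the payment is 460,500 × 0.0088542 / (1 − 1.0088542^−120) = $6,246.03.
Total interest on Loan A = 120 × $6,246.03 − $460,500 = $289,023.60.
Loan B: monthly rate = 8.01%/12 = 0.0066750; payment = 460,500 × 0.0066750 / (1 − (1+0.0066750)^−60) = $9,339.48.
Total interest on Loan B = 60 × $9,339.48 − $460,500 = $99,868.80.
Loan B is lower by $189,154.80.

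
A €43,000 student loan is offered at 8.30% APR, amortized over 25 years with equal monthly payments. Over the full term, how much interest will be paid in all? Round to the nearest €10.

€59,140

At 8.30% the monthly rate is 0.0069167, so the payment is 43,000 × 0.0069167 / (1 − 1.0069167^−300) = €340.47.
Total paid = 300 × €340.47 = €102,141.00; interest = €102,141.00 − €43,000 = €59,141.00.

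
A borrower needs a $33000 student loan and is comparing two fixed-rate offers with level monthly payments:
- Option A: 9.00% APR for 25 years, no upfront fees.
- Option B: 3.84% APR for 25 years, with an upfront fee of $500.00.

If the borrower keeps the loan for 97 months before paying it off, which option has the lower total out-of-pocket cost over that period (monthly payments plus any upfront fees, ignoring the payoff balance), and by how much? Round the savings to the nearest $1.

Option A: at 9.00% the monthly rate is 0.0075000, so the payment is 33,000 × 0.0075000 / (1 − 1.0075000^−300) = $276.93.
Option B: at 3.84% the monthly rate is 0.0032000, so the payment is 33,000 × 0.0032000 / (1 − 1.0032000^−300) = $171.28.
Over 97 months: Option A costs 97 × $276.93 = $26,862.21; Option B costs 97 × $171.28 + $500.00 = $17,114.16.
Option B is cheaper by $26,862.21 − $17,114.16 = $9,748.05.

Option B by $9,748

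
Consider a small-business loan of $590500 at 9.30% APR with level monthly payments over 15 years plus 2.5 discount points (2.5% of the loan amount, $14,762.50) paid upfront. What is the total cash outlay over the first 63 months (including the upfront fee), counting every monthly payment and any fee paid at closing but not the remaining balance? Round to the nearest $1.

At 9.30% the monthly rate is 0.0077500, so the payment is 590,500 × 0.0077500 / (1 − 1.0077500^−180) = $6,095.08.
Total outlay = 63 × $6,095.08 + $14,762.50 = $398,752.54.

$398,753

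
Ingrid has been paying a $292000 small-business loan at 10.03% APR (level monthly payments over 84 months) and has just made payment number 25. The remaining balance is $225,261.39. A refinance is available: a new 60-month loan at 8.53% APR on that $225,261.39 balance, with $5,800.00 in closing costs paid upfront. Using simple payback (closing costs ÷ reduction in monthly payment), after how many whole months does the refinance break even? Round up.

26 months

Current payment = 292,000 × 10.03%/12 / (1 − (1+0.0083583)^−84) = $4,852.07.
Refinanced payment = 225,261.39 × 0.0071083 / (1 − (1+0.0071083)^−60) = $4,624.84.
Monthly savings = $4,852.07 − $4,624.84 = $227.23.
Break-even = $5,800.00 / $227.23 = 25.52 → 26 months.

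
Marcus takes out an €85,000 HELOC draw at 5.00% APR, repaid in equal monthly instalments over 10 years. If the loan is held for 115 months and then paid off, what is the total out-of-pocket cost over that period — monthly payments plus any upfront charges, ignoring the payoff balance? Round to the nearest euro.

€103,679

At 5.00% the monthly rate is 0.0041667, so the payment is 85,000 × 0.0041667 / (1 − 1.0041667^−120) = €901.56.
Total outlay = 115 × €901.56 = €103,679.40.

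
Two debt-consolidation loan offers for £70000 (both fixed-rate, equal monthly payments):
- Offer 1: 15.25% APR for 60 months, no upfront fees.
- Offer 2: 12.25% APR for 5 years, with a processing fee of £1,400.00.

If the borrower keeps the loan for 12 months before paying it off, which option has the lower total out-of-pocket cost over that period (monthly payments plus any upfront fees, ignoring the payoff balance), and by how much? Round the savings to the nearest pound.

Offer 1 by £98

Offer 1: monthly rate = 15.25%/12 = 0.0127083; payment = 70,000 × 0.0127083 / (1 − (1+0.0127083)^−60) = £1,674.50.
Offer 2: monthly rate = 12.25%/12 = 0.0102083; payment = 70,000 × 0.0102083 / (1 − (1+0.0102083)^−60) = £1,565.97.
Over 12 months: Offer 1 costs 12 × £1,674.50 = £20,094.00; Offer 2 costs 12 × £1,565.97 + £1,400.00 = £20,191.64.
Offer 1 is cheaper by £20,191.64 − £20,094.00 = £97.64.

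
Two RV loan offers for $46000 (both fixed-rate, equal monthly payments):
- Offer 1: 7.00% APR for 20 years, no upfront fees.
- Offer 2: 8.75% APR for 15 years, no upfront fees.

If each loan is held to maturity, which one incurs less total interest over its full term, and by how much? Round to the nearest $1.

Offer 1: monthly rate = 7%/12 = 0.0058333; payment = 46,000 × 0.0058333 / (1 − (1+0.0058333)^−240) = $356.64.
Total interest on Offer 1 = 240 × $356.64 − $46,000 = $39,593.60.
Offer 2: at 8.75% the monthly rate is 0.0072917, so the payment is 46,000 × 0.0072917 / (1 − 1.0072917^−180) = $459.75.
Total interest on Offer 2 = 180 × $459.75 − $46,000 = $36,755.00.
Offer 2 is lower by $2,838.60.

Offer 2 by $2,839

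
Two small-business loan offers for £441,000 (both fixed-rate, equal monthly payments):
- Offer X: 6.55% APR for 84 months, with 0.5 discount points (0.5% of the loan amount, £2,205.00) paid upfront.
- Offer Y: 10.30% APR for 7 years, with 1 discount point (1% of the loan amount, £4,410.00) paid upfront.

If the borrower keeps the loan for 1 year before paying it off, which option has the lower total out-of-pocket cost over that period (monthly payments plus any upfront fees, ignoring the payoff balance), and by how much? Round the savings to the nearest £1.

Offer X: at 6.55% the monthly rate is 0.0054583, so the payment is 441,000 × 0.0054583 / (1 − 1.0054583^−84) = £6,559.28.
Offer Y: monthly rate = 10.3%/12 = 0.0085833; payment = 441,000 × 0.0085833 / (1 − (1+0.0085833)^−84) = £7,389.66.
Over 12 months: Offer X costs 12 × £6,559.28 + £2,205.00 = £80,916.36; Offer Y costs 12 × £7,389.66 + £4,410.00 = £93,085.92.
Offer X is cheaper by £93,085.92 − £80,916.36 = £12,169.56.

Offer X by £12,170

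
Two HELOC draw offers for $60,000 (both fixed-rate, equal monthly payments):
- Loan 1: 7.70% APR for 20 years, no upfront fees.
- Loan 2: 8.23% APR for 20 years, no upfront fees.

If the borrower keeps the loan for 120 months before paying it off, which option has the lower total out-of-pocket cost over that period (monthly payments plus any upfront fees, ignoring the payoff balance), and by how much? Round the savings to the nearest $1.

Loan 1 by $2,372

Loan 1: monthly rate = 7.7%/12 = 0.0064167; payment = 60,000 × 0.0064167 / (1 − (1+0.0064167)^−240) = $490.72.
Loan 2: monthly rate = 8.23%/12 = 0.0068583; payment = 60,000 × 0.0068583 / (1 − (1+0.0068583)^−240) = $510.49.
Over 120 months: Loan 1 costs 120 × $490.72 = $58,886.40; Loan 2 costs 120 × $510.49 = $61,258.80.
Loan 1 is cheaper by $61,258.80 − $58,886.40 = $2,372.40.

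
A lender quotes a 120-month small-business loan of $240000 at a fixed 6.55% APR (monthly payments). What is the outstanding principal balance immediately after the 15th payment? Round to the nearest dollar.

$217,847

With monthly rate i = 6.55%/12 = 0.0054583, the balance after k of n payments is P · [(1+i)^n − (1+i)^k] / [(1+i)^n − 1].
(1+0.0054583)^120 = 1.92171665 and (1+0.0054583)^15 = 1.08507853, so the balance is 240,000 × (1.92171665 − 1.08507853) / (1.92171665 − 1) = $217,846.94.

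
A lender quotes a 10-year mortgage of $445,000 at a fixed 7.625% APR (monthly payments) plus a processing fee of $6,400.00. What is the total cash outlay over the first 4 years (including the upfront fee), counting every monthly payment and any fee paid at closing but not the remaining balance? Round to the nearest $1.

$261,343

At 7.625% the monthly rate is 0.0063542, so the payment is 445,000 × 0.0063542 / (1 − 1.0063542^−120) = $5,311.31.
Total outlay = 48 × $5,311.31 + $6,400.00 = $261,342.88.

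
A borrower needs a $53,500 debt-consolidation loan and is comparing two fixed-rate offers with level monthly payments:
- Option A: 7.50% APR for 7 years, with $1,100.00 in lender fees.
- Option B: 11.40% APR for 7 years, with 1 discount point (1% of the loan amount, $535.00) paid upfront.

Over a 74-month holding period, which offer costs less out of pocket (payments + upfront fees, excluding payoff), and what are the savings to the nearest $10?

Option A: at 7.50% the monthly rate is 0.0062500, so the payment is 53,500 × 0.0062500 / (1 − 1.0062500^−84) = $820.60.
Option B: monthly rate = 11.4%/12 = 0.0095000; payment = 53,500 × 0.0095000 / (1 − (1+0.0095000)^−84) = $927.34.
Over 74 months: Option A costs 74 × $820.60 + $1,100.00 = $61,824.40; Option B costs 74 × $927.34 + $535.00 = $69,158.16.
Option A is cheaper by $69,158.16 − $61,824.40 = $7,333.76.

Option A by $7,330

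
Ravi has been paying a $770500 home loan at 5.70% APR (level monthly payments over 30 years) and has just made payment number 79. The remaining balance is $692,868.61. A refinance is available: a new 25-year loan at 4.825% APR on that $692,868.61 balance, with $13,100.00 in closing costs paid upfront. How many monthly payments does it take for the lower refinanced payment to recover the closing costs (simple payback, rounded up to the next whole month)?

Current payment = 770,500 × 5.7%/12 / (1 − (1+0.0047500)^−360) = $4,471.99.
Refinanced payment = 692,868.61 × 0.0040208 / (1 − (1+0.0040208)^−300) = $3,980.11.
Monthly savings = $4,471.99 − $3,980.11 = $491.88.
Break-even = $13,100.00 / $491.88 = 26.63 → 27 months.

27 months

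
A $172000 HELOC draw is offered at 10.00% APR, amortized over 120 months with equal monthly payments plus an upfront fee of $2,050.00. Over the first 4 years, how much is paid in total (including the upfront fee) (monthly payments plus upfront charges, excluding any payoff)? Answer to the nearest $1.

Monthly rate = 10%/12 = 0.0083333; payment = 172,000 × 0.0083333 / (1 − (1+0.0083333)^−120) = $2,272.99.
Total outlay = 48 × $2,272.99 + $2,050.00 = $111,153.52.

$111,154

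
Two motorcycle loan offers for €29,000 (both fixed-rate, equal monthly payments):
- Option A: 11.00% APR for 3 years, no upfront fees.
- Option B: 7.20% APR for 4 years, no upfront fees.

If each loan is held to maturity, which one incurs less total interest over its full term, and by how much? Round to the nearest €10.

Option B by €720

Option A: monthly rate = 11%/12 = 0.0091667; payment = 29,000 × 0.0091667 / (1 − (1+0.0091667)^−36) = €949.42.
Total interest on Option A = 36 × €949.42 − €29,000 = €5,179.12.
Option B: monthly rate = 7.2%/12 = 0.0060000; payment = 29,000 × 0.0060000 / (1 − (1+0.0060000)^−48) = €697.14.
Total interest on Option B = 48 × €697.14 − €29,000 = €4,462.72.
Option B is lower by €716.40.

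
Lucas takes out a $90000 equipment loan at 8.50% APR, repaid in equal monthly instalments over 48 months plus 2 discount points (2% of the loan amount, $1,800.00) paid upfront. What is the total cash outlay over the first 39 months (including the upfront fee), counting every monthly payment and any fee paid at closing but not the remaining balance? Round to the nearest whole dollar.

Monthly rate = 8.5%/12 = 0.0070833; payment = 90,000 × 0.0070833 / (1 − (1+0.0070833)^−48) = $2,218.35.
Total outlay = 39 × $2,218.35 + $1,800.00 = $88,315.65.

$88,316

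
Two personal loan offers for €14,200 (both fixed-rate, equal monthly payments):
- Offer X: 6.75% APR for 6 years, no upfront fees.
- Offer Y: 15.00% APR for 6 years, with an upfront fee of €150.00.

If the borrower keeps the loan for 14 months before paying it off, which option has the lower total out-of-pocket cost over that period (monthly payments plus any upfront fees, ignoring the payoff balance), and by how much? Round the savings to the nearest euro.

Offer X: monthly rate = 6.75%/12 = 0.0056250; payment = 14,200 × 0.0056250 / (1 − (1+0.0056250)^−72) = €240.39.
Offer Y: at 15.00% the monthly rate is 0.0125000, so the payment is 14,200 × 0.0125000 / (1 − 1.0125000^−72) = €300.26.
Over 14 months: Offer X costs 14 × €240.39 = €3,365.46; Offer Y costs 14 × €300.26 + €150.00 = €4,353.64.
Offer X is cheaper by €4,353.64 − €3,365.46 = €988.18.

Offer X by €988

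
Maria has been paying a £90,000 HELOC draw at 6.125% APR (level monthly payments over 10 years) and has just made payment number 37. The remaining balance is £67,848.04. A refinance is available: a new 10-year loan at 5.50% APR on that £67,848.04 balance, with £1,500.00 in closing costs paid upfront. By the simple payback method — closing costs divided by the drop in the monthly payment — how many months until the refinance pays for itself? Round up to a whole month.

Current payment = 90,000 × 6.125%/12 / (1 − (1+0.0051042)^−120) = £1,004.84.
Refinanced payment = 67,848.04 × 0.0045833 / (1 − (1+0.0045833)^−120) = £736.33.
Monthly savings = £1,004.84 − £736.33 = £268.51.
Break-even = £1,500.00 / £268.51 = 5.59 → 6 months.

6 months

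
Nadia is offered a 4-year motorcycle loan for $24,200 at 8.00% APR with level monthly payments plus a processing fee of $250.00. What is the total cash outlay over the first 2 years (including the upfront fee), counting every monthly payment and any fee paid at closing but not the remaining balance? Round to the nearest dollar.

At 8.00% the monthly rate is 0.0066667, so the payment is 24,200 × 0.0066667 / (1 − 1.0066667^−48) = $590.79.
Total outlay = 24 × $590.79 + $250.00 = $14,428.96.

$14,429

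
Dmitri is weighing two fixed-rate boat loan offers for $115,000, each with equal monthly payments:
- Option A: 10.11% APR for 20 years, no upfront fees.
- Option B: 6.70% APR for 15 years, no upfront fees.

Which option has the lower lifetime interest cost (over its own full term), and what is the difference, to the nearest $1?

Option A: at 10.11% the monthly rate is 0.0084250, so the payment is 115,000 × 0.0084250 / (1 − 1.0084250^−240) = $1,118.17.
Total interest on Option A = 240 × $1,118.17 − $115,000 = $153,360.80.
Option B: monthly rate = 6.7%/12 = 0.0055833; payment = 115,000 × 0.0055833 / (1 − (1+0.0055833)^−180) = $1,014.46.
Total interest on Option B = 180 × $1,014.46 − $115,000 = $67,602.80.
Option B is lower by $85,758.00.

Option B by $85,758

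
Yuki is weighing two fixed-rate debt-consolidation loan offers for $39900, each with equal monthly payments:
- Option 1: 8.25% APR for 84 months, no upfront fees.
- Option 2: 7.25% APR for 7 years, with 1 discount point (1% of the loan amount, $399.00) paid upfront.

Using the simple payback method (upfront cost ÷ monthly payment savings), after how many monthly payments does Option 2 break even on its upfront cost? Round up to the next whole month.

Option 1: monthly rate = 8.25%/12 = 0.0068750; payment = 39,900 × 0.0068750 / (1 − (1+0.0068750)^−84) = $626.87.
Option 2: monthly rate = 7.25%/12 = 0.0060417; payment = 39,900 × 0.0060417 / (1 − (1+0.0060417)^−84) = $607.09.
Monthly savings = $626.87 − $607.09 = $19.78.
Break-even = $399.00 / $19.78 = 20.17 → 21 months.

21 months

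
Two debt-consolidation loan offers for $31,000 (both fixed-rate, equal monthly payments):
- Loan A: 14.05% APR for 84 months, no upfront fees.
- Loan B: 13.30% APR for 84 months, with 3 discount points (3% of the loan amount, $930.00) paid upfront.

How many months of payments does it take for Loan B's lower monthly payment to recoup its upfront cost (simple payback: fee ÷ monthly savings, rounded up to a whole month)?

Loan A: monthly rate = 14.05%/12 = 0.0117083; payment = 31,000 × 0.0117083 / (1 − (1+0.0117083)^−84) = $581.80.
Loan B: monthly rate = 13.3%/12 = 0.0110833; payment = 31,000 × 0.0110833 / (1 − (1+0.0110833)^−84) = $569.02.
Monthly savings = $581.80 − $569.02 = $12.78.
Break-even = $930.00 / $12.78 = 72.77 → 73 months.

73 months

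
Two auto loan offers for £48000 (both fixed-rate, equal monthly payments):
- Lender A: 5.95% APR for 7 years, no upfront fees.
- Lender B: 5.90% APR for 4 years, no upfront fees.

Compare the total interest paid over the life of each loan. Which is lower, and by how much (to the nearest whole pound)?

Lender A: at 5.95% the monthly rate is 0.0049583, so the payment is 48,000 × 0.0049583 / (1 − 1.0049583^−84) = £700.06.
Total interest on Lender A = 84 × £700.06 − £48,000 = £10,805.04.
Lender B: at 5.90% the monthly rate is 0.0049167, so the payment is 48,000 × 0.0049167 / (1 − 1.0049167^−48) = £1,125.08.
Total interest on Lender B = 48 × £1,125.08 − £48,000 = £6,003.84.
Lender B is lower by £4,801.20.

Lender B by £4,801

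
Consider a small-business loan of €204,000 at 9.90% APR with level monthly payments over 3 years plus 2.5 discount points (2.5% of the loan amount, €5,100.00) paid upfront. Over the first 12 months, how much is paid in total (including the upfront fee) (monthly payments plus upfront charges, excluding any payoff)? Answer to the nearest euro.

At 9.90% the monthly rate is 0.0082500, so the payment is 204,000 × 0.0082500 / (1 − 1.0082500^−36) = €6,572.93.
Total outlay = 12 × €6,572.93 + €5,100.00 = €83,975.16.

€83,975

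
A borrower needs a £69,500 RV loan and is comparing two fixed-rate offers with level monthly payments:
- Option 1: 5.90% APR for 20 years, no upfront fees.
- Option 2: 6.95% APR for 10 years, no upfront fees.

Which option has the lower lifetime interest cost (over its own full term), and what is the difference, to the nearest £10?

Option 2 by £21,920

Option 1: monthly rate = 5.9%/12 = 0.0049167; payment = 69,500 × 0.0049167 / (1 − (1+0.0049167)^−240) = £493.92.
Total interest on Option 1 = 240 × £493.92 − £69,500 = £49,040.80.
Option 2: at 6.95% the monthly rate is 0.0057917, so the payment is 69,500 × 0.0057917 / (1 − 1.0057917^−120) = £805.16.
Total interest on Option 2 = 120 × £805.16 − £69,500 = £27,119.20.
Option 2 is lower by £21,921.60.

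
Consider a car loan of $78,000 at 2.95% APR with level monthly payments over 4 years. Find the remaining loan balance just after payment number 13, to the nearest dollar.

$57,774

With monthly rate i = 2.95%/12 = 0.0024583, the balance after k of n payments is P · [(1+i)^n − (1+i)^k] / [(1+i)^n − 1].
(1+0.0024583)^48 = 1.12508118 and (1+0.0024583)^13 = 1.03243399, so the balance is 78,000 × (1.12508118 − 1.03243399) / (1.12508118 − 1) = $57,774.32.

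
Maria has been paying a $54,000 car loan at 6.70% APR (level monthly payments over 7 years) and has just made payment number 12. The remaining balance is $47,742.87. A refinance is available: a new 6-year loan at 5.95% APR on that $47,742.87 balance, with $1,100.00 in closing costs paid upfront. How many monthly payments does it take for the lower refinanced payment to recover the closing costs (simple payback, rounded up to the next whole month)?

65 months

Current payment = 54,000 × 6.7%/12 / (1 − (1+0.0055833)^−84) = $807.11.
Refinanced payment = 47,742.87 × 0.0049583 / (1 − (1+0.0049583)^−72) = $790.11.
Monthly savings = $807.11 − $790.11 = $17.00.
Break-even = $1,100.00 / $17.00 = 64.71 → 65 months.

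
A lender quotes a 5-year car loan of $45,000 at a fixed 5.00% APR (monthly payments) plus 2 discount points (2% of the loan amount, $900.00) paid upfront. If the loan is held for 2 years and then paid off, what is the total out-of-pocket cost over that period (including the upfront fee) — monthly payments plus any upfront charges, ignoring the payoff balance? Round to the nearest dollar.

$21,281

Monthly rate = 5%/12 = 0.0041667; payment = 45,000 × 0.0041667 / (1 − (1+0.0041667)^−60) = $849.21.
Total outlay = 24 × $849.21 + $900.00 = $21,281.04.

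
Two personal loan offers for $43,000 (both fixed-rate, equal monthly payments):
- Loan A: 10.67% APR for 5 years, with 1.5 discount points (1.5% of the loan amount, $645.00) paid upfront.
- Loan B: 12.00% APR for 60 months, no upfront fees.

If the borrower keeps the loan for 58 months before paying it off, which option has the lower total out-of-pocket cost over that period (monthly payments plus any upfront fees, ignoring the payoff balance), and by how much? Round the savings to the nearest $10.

Loan A: at 10.67% the monthly rate is 0.0088917, so the payment is 43,000 × 0.0088917 / (1 − 1.0088917^−60) = $927.86.
Loan B: at 12.00% the monthly rate is 0.0100000, so the payment is 43,000 × 0.0100000 / (1 − 1.0100000^−60) = $956.51.
Over 58 months: Loan A costs 58 × $927.86 + $645.00 = $54,460.88; Loan B costs 58 × $956.51 = $55,477.58.
Loan A is cheaper by $55,477.58 − $54,460.88 = $1,016.70.

Loan A by $1,020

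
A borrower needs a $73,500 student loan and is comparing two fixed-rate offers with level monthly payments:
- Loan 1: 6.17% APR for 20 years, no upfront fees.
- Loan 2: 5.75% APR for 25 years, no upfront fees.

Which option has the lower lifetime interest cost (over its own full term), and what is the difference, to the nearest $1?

Loan 1 by $10,603

Loan 1: monthly rate = 6.17%/12 = 0.0051417; payment = 73,500 × 0.0051417 / (1 − (1+0.0051417)^−240) = $533.81.
Total interest on Loan 1 = 240 × $533.81 − $73,500 = $54,614.40.
Loan 2: monthly rate = 5.75%/12 = 0.0047917; payment = 73,500 × 0.0047917 / (1 − (1+0.0047917)^−300) = $462.39.
Total interest on Loan 2 = 300 × $462.39 − $73,500 = $65,217.00.
Loan 1 is lower by $10,602.60.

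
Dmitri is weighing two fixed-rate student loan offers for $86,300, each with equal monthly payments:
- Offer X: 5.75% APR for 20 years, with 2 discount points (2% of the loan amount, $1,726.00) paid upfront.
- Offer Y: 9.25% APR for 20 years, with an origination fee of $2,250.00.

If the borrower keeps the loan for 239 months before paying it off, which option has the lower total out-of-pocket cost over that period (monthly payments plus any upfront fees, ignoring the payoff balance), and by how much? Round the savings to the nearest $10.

Offer X by $44,620

Offer X: monthly rate = 5.75%/12 = 0.0047917; payment = 86,300 × 0.0047917 / (1 − (1+0.0047917)^−240) = $605.90.
Offer Y: monthly rate = 9.25%/12 = 0.0077083; payment = 86,300 × 0.0077083 / (1 − (1+0.0077083)^−240) = $790.39.
Over 239 months: Offer X costs 239 × $605.90 + $1,726.00 = $146,536.10; Offer Y costs 239 × $790.39 + $2,250.00 = $191,153.21.
Offer X is cheaper by $191,153.21 − $146,536.10 = $44,617.11.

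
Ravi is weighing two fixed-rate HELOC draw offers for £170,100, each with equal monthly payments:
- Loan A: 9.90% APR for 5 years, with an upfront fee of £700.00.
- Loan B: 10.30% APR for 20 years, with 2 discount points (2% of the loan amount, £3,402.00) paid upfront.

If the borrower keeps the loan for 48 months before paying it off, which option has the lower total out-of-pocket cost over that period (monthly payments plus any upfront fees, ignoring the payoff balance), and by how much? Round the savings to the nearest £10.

Loan A: at 9.90% the monthly rate is 0.0082500, so the payment is 170,100 × 0.0082500 / (1 − 1.0082500^−60) = £3,605.76.
Loan B: monthly rate = 10.3%/12 = 0.0085833; payment = 170,100 × 0.0085833 / (1 − (1+0.0085833)^−240) = £1,675.45.
Over 48 months: Loan A costs 48 × £3,605.76 + £700.00 = £173,776.48; Loan B costs 48 × £1,675.45 + £3,402.00 = £83,823.60.
Loan B is cheaper by £173,776.48 − £83,823.60 = £89,952.88.

Loan B by £89,950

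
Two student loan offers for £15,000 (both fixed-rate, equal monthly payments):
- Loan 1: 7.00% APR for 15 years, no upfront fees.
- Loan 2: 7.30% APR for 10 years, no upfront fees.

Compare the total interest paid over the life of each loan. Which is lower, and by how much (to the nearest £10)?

Loan 1: monthly rate = 7%/12 = 0.0058333; payment = 15,000 × 0.0058333 / (1 − (1+0.0058333)^−180) = £134.82.
Total interest on Loan 1 = 180 × £134.82 − £15,000 = £9,267.60.
Loan 2: at 7.30% the monthly rate is 0.0060833, so the payment is 15,000 × 0.0060833 / (1 − 1.0060833^−120) = £176.49.
Total interest on Loan 2 = 120 × £176.49 − £15,000 = £6,178.80.
Loan 2 is lower by £3,088.80.

Loan 2 by £3,090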